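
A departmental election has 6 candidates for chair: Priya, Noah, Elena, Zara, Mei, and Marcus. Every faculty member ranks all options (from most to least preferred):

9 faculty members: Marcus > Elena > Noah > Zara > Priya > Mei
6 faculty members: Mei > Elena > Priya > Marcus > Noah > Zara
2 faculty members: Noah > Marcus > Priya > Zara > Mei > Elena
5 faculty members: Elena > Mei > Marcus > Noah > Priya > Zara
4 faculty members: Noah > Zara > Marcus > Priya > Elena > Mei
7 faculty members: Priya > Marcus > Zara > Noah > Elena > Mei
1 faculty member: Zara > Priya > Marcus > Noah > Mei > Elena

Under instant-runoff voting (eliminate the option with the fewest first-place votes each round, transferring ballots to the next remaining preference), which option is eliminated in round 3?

Round 1: Priya 7, Noah 6, Elena 5, Zara 1, Mei 6, Marcus 9. Eliminate Zara.
Round 2: Priya 8, Noah 6, Elena 5, Mei 6, Marcus 9. Eliminate Elena.
Round 3: Priya 8, Noah 6, Mei 11, Marcus 9. Eliminate Noah.

Noah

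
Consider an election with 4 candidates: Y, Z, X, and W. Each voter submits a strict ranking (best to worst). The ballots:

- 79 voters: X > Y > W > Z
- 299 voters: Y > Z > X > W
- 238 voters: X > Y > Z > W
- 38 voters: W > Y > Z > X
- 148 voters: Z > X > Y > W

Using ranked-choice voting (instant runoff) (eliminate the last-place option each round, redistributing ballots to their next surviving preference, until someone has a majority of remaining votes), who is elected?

X

Round 1: Y 299, Z 148, X 317, W 38. Eliminate W.
Round 2: Y 337, Z 148, X 317. Eliminate Z.
Round 3: Y 337, X 465. X has a majority.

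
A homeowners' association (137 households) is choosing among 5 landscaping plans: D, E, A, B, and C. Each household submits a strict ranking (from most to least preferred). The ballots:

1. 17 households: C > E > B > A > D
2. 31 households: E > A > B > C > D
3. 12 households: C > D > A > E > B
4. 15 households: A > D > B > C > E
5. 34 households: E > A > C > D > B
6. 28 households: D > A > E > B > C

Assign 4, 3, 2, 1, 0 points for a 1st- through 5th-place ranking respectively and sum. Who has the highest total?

A

D: 17·0 + 31·0 + 12·3 + 15·3 + 34·1 + 28·4 = 227
E: 17·3 + 31·4 + 12·1 + 15·0 + 34·4 + 28·2 = 379
A: 17·1 + 31·3 + 12·2 + 15·4 + 34·3 + 28·3 = 380
B: 17·2 + 31·2 + 12·0 + 15·2 + 34·0 + 28·1 = 154
C: 17·4 + 31·1 + 12·4 + 15·1 + 34·2 + 28·0 = 230
A has the highest Borda score (380).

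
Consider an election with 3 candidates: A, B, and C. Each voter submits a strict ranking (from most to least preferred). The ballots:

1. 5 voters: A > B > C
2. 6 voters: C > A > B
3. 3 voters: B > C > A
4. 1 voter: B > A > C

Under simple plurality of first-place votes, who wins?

C

First-place votes: A 5, B 4, C 6.
C has the most first-place votes.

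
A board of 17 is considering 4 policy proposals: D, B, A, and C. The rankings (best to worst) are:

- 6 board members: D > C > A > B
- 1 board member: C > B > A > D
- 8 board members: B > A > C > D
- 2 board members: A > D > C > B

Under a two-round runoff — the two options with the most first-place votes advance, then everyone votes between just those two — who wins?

Round 1 first-place votes: D 6, B 8, A 2, C 1.
B and D advance.
Runoff: B is preferred to D by 9 voters; D by 8.
B wins the runoff.

B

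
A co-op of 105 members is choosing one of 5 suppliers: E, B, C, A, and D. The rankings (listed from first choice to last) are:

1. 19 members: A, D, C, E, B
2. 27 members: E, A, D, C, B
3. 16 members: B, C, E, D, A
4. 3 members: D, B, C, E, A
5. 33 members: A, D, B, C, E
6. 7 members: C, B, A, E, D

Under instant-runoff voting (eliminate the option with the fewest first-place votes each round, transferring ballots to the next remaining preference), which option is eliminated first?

Round 1: E 27, B 16, C 7, A 52, D 3. Eliminate D.

D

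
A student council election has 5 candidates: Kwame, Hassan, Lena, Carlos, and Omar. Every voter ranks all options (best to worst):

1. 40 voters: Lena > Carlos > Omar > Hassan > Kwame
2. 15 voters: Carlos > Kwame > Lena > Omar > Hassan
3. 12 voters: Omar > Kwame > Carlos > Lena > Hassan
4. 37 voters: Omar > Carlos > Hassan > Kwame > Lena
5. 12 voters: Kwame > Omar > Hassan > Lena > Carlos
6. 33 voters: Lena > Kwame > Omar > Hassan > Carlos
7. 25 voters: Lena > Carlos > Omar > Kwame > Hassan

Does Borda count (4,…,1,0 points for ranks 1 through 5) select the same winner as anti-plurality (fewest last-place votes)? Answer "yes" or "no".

no

Borda — scores: Kwame 290, Hassan 171, Lena 446, Carlos 390, Omar 443. Winner: Lena.
Anti-plurality — last-place votes: Kwame 40, Hassan 52, Lena 37, Carlos 45, Omar 0. Winner: Omar.
The two methods disagree.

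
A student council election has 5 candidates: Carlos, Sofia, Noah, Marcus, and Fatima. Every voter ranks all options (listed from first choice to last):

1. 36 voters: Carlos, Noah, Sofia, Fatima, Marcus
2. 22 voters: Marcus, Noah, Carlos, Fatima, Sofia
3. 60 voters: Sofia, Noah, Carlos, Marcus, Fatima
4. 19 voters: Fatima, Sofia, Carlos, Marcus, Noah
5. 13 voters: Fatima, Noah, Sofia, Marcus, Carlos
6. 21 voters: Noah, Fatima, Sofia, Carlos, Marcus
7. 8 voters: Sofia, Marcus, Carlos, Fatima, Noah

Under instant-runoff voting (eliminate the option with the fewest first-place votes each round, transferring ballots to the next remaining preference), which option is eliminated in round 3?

Fatima

Round 1: Carlos 36, Sofia 68, Noah 21, Marcus 22, Fatima 32. Eliminate Noah.
Round 2: Carlos 36, Sofia 68, Marcus 22, Fatima 53. Eliminate Marcus.
Round 3: Carlos 58, Sofia 68, Fatima 53. Eliminate Fatima.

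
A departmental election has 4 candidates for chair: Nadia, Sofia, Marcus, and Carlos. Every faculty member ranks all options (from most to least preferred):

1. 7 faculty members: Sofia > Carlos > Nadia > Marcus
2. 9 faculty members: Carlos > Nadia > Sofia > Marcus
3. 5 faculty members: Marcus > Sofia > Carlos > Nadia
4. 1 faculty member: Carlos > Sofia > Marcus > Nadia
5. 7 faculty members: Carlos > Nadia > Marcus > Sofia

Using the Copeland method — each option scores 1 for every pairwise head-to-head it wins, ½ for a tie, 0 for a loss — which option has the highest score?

Nadia: beats Sofia and Marcus; loses to Carlos → score 2.
Sofia: beats Marcus; loses to Nadia and Carlos → score 1.
Marcus: loses to Nadia, Sofia, and Carlos → score 0.
Carlos: beats Nadia, Sofia, and Marcus → score 3.
Carlos has the best pairwise record.

Carlos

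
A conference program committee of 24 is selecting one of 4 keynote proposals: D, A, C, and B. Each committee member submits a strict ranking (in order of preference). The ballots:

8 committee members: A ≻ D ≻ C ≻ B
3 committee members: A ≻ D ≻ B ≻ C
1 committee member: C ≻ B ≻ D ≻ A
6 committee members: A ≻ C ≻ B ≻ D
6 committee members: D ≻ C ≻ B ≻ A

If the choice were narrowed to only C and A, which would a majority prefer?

A

Voters preferring C to A: 7; preferring A to C: 17.
A wins the head-to-head.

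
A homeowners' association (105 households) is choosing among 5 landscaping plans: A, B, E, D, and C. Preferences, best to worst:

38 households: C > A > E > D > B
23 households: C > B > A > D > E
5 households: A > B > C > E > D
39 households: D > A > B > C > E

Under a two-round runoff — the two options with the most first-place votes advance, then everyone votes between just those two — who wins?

Round 1 first-place votes: A 5, B 0, E 0, D 39, C 61.
C and D advance.
Runoff: C is preferred to D by 66 voters; D by 39.
C wins the runoff.

C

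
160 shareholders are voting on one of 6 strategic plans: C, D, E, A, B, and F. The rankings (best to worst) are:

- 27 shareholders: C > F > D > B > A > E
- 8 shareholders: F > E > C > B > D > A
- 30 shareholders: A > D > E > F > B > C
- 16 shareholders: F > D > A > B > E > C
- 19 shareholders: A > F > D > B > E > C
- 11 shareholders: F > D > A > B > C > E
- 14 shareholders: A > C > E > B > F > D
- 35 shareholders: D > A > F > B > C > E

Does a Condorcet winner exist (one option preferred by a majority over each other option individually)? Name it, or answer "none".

none

Checking pairwise contests:
D beats C 111–49.
F beats D 95–65.
C beats E 87–73.
D beats A 97–63.
D beats B 138–22.
A beats F 98–62.
Every option loses at least one head-to-head, so there is no Condorcet winner.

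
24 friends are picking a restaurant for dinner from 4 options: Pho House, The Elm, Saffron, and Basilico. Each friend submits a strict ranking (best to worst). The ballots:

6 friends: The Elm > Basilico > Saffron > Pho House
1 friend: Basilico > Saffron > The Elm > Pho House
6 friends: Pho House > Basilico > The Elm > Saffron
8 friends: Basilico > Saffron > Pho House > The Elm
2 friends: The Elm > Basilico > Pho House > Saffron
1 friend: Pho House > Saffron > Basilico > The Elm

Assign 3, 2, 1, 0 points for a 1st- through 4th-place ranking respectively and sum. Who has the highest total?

Pho House: 6·0 + 1·0 + 6·3 + 8·1 + 2·1 + 1·3 = 31
The Elm: 6·3 + 1·1 + 6·1 + 8·0 + 2·3 + 1·0 = 31
Saffron: 6·1 + 1·2 + 6·0 + 8·2 + 2·0 + 1·2 = 26
Basilico: 6·2 + 1·3 + 6·2 + 8·3 + 2·2 + 1·1 = 56
Basilico has the highest Borda score (56).

Basilico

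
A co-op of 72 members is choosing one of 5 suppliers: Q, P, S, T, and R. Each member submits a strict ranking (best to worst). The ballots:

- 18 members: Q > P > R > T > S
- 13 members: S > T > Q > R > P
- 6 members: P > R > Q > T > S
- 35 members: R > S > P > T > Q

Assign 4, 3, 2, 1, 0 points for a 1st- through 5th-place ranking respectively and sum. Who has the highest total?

R

Q: 18·4 + 13·2 + 6·2 + 35·0 = 110
P: 18·3 + 13·0 + 6·4 + 35·2 = 148
S: 18·0 + 13·4 + 6·0 + 35·3 = 157
T: 18·1 + 13·3 + 6·1 + 35·1 = 98
R: 18·2 + 13·1 + 6·3 + 35·4 = 207
R has the highest Borda score (207).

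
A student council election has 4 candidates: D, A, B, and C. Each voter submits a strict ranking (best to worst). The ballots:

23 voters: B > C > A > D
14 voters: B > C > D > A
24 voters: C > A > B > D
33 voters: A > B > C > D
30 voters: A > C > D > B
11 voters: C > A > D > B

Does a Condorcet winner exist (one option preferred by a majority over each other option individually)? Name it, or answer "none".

none

Checking pairwise contests:
A beats D 121–14.
C beats A 72–63.
A beats B 98–37.
B beats C 70–65.
Every option loses at least one head-to-head, so there is no Condorcet winner.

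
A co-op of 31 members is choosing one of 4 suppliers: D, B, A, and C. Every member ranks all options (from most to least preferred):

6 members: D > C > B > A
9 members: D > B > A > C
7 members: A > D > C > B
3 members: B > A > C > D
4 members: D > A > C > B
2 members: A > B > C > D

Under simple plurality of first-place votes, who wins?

D

First-place votes: D 19, B 3, A 9, C 0.
D has the most first-place votes.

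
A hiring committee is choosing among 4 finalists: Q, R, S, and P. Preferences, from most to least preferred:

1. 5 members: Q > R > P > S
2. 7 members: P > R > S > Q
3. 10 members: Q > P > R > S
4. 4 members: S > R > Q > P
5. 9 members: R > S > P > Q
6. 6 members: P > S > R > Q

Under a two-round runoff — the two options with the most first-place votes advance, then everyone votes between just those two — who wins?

Round 1 first-place votes: Q 15, R 9, S 4, P 13.
Q and P advance.
Runoff: Q is preferred to P by 19 voters; P by 22.
P wins the runoff.

P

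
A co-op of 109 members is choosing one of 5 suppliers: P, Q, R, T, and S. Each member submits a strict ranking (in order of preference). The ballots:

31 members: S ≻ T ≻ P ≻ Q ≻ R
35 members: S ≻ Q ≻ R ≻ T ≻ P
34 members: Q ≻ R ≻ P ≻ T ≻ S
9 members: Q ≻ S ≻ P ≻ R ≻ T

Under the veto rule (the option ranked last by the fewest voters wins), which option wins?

Q

Last-place votes: P 35, Q 0, R 31, T 9, S 34.
Q is ranked last by the fewest voters, so Q wins.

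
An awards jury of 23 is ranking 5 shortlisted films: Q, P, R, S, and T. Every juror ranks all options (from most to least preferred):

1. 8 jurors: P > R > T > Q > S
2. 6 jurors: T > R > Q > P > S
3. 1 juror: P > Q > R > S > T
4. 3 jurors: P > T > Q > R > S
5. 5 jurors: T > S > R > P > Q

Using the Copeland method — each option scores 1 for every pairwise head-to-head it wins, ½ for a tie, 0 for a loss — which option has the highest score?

Q: beats S; loses to P, R, and T → score 1.
P: beats Q, R, S, and T → score 4.
R: beats Q and S; loses to P and T → score 2.
S: loses to Q, P, R, and T → score 0.
T: beats Q, R, and S; loses to P → score 3.
P has the best pairwise record.

P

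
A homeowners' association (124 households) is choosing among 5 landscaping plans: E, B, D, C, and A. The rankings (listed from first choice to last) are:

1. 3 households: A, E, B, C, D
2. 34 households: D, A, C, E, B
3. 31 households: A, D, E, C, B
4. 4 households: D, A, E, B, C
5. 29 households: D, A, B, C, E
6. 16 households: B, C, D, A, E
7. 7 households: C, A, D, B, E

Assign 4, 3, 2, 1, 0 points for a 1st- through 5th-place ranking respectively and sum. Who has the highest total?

E: 3·3 + 34·1 + 31·2 + 4·2 + 29·0 + 16·0 + 7·0 = 113
B: 3·2 + 34·0 + 31·0 + 4·1 + 29·2 + 16·4 + 7·1 = 139
D: 3·0 + 34·4 + 31·3 + 4·4 + 29·4 + 16·2 + 7·2 = 407
C: 3·1 + 34·2 + 31·1 + 4·0 + 29·1 + 16·3 + 7·4 = 207
A: 3·4 + 34·3 + 31·4 + 4·3 + 29·3 + 16·1 + 7·3 = 374
D has the highest Borda score (407).

D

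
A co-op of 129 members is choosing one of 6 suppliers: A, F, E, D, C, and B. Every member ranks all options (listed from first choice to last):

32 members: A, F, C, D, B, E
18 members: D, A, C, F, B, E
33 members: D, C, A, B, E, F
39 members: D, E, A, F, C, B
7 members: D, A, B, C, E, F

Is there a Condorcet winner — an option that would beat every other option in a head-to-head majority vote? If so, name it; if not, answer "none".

D vs A: 97–32 for D.
D vs F: 97–32 for D.
D vs E: 129–0 for D.
D vs C: 97–32 for D.
D vs B: 129–0 for D.
D beats every other option head-to-head.

D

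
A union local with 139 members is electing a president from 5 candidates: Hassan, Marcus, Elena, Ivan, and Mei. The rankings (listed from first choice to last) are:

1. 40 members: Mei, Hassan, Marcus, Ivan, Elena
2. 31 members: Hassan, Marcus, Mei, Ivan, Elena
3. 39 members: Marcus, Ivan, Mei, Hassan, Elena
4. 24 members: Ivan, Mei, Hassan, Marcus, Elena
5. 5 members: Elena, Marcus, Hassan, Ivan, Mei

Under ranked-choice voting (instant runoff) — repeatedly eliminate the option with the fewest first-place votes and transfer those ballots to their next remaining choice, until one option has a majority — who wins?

Marcus

Round 1: Hassan 31, Marcus 39, Elena 5, Ivan 24, Mei 40. Eliminate Elena.
Round 2: Hassan 31, Marcus 44, Ivan 24, Mei 40. Eliminate Ivan.
Round 3: Hassan 31, Marcus 44, Mei 64. Eliminate Hassan.
Round 4: Marcus 75, Mei 64. Marcus has a majority.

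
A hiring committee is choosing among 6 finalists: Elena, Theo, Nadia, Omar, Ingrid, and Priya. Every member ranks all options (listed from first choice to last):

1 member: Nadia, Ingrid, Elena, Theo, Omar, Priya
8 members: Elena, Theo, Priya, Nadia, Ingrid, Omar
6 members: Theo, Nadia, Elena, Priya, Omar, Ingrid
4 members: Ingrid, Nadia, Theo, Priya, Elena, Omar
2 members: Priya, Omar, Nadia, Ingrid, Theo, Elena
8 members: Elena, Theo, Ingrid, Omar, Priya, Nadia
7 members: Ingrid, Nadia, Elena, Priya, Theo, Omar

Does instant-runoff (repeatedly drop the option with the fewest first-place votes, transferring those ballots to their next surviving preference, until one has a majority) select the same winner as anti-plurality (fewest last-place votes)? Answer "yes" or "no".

no

Instant-runoff — R1 Elena 16, Theo 6, Nadia 1, Omar 0, Ingrid 11, Priya 2 (Omar out); R2 Elena 16, Theo 6, Nadia 1, Ingrid 11, Priya 2 (Nadia out); R3 Elena 16, Theo 6, Ingrid 12, Priya 2 (Priya out); R4 Elena 16, Theo 6, Ingrid 14 (Theo out); R5 Elena 22, Ingrid 14 (Elena winner). Winner: Elena.
Anti-plurality — last-place votes: Elena 2, Theo 0, Nadia 8, Omar 19, Ingrid 6, Priya 1. Winner: Theo.
The two methods disagree.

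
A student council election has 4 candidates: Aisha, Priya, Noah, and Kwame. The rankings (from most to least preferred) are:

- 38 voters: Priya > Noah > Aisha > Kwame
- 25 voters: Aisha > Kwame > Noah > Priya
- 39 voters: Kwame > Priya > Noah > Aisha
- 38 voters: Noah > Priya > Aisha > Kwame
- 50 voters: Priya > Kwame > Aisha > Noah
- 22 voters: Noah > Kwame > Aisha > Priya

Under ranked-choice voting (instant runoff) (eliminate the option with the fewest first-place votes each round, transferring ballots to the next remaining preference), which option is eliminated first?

Round 1: Aisha 25, Priya 88, Noah 60, Kwame 39. Eliminate Aisha.

Aisha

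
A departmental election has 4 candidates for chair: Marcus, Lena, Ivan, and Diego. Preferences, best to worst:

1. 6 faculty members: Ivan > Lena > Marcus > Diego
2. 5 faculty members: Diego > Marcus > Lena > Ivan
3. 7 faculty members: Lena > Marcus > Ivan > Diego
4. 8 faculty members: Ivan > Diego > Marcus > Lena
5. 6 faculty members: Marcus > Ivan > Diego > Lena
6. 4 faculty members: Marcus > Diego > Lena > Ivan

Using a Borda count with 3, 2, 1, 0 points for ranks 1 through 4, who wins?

Marcus: 6·1 + 5·2 + 7·2 + 8·1 + 6·3 + 4·3 = 68
Lena: 6·2 + 5·1 + 7·3 + 8·0 + 6·0 + 4·1 = 42
Ivan: 6·3 + 5·0 + 7·1 + 8·3 + 6·2 + 4·0 = 61
Diego: 6·0 + 5·3 + 7·0 + 8·2 + 6·1 + 4·2 = 45
Marcus has the highest Borda score (68).

Marcus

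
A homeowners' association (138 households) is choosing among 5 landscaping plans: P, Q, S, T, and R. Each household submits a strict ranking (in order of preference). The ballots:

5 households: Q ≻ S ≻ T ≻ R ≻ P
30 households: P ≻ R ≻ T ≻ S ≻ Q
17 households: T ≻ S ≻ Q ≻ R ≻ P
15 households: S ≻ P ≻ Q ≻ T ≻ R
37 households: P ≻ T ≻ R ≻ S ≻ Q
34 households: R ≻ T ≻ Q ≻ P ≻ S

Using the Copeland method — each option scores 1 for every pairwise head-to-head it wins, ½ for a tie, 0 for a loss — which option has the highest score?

P

P: beats Q, S, T, and R → score 4.
Q: loses to P, S, T, and R → score 0.
S: beats Q; loses to P, T, and R → score 1.
T: beats Q, S, and R; loses to P → score 3.
R: beats Q and S; loses to P and T → score 2.
P has the best pairwise record.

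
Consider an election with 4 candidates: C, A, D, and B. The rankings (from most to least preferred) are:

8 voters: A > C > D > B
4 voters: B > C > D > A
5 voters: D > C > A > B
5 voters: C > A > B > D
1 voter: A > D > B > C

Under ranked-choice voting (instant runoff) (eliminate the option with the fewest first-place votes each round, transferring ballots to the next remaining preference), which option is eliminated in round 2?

D

Round 1: C 5, A 9, D 5, B 4. Eliminate B.
Round 2: C 9, A 9, D 5. Eliminate D.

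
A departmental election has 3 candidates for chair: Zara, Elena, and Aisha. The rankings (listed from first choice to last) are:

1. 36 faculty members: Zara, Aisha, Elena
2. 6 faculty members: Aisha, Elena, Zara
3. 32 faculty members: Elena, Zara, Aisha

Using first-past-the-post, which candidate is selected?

Zara

First-place votes: Zara 36, Elena 32, Aisha 6.
Zara has the most first-place votes.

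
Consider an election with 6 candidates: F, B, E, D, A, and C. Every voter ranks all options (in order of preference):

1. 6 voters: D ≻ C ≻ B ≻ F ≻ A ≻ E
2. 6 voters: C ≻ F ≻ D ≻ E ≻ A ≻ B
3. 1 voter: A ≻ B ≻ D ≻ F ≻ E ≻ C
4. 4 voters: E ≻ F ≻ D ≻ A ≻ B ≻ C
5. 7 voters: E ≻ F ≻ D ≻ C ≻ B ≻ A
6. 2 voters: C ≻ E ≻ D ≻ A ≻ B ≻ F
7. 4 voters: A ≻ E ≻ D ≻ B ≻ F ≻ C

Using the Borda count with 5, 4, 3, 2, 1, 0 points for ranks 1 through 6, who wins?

F: 6·2 + 6·4 + 1·2 + 4·4 + 7·4 + 2·0 + 4·1 = 86
B: 6·3 + 6·0 + 1·4 + 4·1 + 7·1 + 2·1 + 4·2 = 43
E: 6·0 + 6·2 + 1·1 + 4·5 + 7·5 + 2·4 + 4·4 = 92
D: 6·5 + 6·3 + 1·3 + 4·3 + 7·3 + 2·3 + 4·3 = 102
A: 6·1 + 6·1 + 1·5 + 4·2 + 7·0 + 2·2 + 4·5 = 49
C: 6·4 + 6·5 + 1·0 + 4·0 + 7·2 + 2·5 + 4·0 = 78
D has the highest Borda score (102).

D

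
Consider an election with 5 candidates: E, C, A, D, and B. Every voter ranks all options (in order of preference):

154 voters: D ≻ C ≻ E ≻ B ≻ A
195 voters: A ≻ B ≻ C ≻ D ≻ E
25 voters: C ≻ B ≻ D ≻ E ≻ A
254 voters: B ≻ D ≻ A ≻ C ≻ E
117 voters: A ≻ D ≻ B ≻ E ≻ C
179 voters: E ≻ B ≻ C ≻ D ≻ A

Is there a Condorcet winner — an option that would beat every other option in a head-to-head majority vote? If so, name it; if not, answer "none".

B vs E: 591–333 for B.
B vs C: 745–179 for B.
B vs A: 612–312 for B.
B vs D: 653–271 for B.
B beats every other option head-to-head.

B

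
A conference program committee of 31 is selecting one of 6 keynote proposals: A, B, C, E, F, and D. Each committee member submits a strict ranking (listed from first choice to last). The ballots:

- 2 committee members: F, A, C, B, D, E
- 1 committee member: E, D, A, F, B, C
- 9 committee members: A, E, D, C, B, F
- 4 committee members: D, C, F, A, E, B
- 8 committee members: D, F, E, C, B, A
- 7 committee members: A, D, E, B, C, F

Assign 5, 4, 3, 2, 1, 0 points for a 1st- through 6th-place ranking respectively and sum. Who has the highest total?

D

A: 2·4 + 1·3 + 9·5 + 4·2 + 8·0 + 7·5 = 99
B: 2·2 + 1·1 + 9·1 + 4·0 + 8·1 + 7·2 = 36
C: 2·3 + 1·0 + 9·2 + 4·4 + 8·2 + 7·1 = 63
E: 2·0 + 1·5 + 9·4 + 4·1 + 8·3 + 7·3 = 90
F: 2·5 + 1·2 + 9·0 + 4·3 + 8·4 + 7·0 = 56
D: 2·1 + 1·4 + 9·3 + 4·5 + 8·5 + 7·4 = 121
D has the highest Borda score (121).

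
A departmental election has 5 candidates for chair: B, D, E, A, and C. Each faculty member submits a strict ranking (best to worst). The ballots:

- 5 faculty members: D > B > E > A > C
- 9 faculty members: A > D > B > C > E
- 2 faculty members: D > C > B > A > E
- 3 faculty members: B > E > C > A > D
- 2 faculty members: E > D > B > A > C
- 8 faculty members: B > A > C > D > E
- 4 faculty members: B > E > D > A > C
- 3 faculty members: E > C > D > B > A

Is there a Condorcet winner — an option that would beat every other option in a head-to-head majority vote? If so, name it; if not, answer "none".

none

Checking pairwise contests:
D beats B 21–15.
A beats D 20–16.
B beats E 31–5.
B beats A 27–9.
B beats C 31–5.
Every option loses at least one head-to-head, so there is no Condorcet winner.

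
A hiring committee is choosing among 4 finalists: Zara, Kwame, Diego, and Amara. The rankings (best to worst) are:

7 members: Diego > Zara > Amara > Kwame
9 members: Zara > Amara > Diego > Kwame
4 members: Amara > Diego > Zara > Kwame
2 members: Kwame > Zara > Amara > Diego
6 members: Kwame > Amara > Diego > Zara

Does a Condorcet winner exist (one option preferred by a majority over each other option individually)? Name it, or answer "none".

none

Checking pairwise contests:
Diego beats Zara 17–11.
Zara beats Kwame 20–8.
Amara beats Diego 21–7.
Zara beats Amara 18–10.
Every option loses at least one head-to-head, so there is no Condorcet winner.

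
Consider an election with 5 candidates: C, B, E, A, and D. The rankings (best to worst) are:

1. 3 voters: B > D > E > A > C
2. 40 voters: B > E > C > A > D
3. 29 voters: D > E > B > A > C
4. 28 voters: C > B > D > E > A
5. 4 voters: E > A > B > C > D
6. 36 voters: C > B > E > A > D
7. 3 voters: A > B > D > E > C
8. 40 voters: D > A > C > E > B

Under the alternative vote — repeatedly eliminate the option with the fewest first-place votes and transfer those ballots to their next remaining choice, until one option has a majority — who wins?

C

Round 1: C 64, B 43, E 4, A 3, D 69. Eliminate A.
Round 2: C 64, B 46, E 4, D 69. Eliminate E.
Round 3: C 64, B 50, D 69. Eliminate B.
Round 4: C 108, D 75. C has a majority.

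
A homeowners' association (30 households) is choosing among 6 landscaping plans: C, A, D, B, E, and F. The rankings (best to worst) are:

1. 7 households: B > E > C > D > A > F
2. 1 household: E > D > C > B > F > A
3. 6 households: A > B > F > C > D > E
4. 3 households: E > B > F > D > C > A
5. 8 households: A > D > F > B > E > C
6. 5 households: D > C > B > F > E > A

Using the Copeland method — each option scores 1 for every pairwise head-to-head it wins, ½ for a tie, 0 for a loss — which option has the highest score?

B

C: beats A; loses to D, B, E, and F → score 1.
A: beats F; loses to C, D, B, and E → score 1.
D: beats C, A, E, and F; loses to B → score 4.
B: beats C, A, D, E, and F → score 5.
E: beats C and A; loses to D, B, and F → score 2.
F: beats C and E; loses to A, D, and B → score 2.
B has the best pairwise record.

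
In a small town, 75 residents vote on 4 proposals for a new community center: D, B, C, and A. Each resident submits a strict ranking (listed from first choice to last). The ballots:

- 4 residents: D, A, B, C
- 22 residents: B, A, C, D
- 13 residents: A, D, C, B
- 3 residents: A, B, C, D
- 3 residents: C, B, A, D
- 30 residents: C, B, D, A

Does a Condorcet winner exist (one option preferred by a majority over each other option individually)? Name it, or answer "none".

none

Checking pairwise contests:
B beats D 58–17.
C beats B 46–29.
A beats C 42–33.
B beats A 55–20.
Every option loses at least one head-to-head, so there is no Condorcet winner.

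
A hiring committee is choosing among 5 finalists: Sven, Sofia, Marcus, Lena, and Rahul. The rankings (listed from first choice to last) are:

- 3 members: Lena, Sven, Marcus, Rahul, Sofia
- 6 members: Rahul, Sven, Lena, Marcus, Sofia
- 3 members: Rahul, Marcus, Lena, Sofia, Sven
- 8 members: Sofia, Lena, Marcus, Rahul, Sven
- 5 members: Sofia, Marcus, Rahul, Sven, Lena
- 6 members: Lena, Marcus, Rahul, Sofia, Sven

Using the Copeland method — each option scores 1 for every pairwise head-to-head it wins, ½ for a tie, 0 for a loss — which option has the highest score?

Lena

Sven: loses to Sofia, Marcus, Lena, and Rahul → score 0.
Sofia: beats Sven; loses to Marcus, Lena, and Rahul → score 1.
Marcus: beats Sven, Sofia, and Rahul; loses to Lena → score 3.
Lena: beats Sven, Sofia, Marcus, and Rahul → score 4.
Rahul: beats Sven and Sofia; loses to Marcus and Lena → score 2.
Lena has the best pairwise record.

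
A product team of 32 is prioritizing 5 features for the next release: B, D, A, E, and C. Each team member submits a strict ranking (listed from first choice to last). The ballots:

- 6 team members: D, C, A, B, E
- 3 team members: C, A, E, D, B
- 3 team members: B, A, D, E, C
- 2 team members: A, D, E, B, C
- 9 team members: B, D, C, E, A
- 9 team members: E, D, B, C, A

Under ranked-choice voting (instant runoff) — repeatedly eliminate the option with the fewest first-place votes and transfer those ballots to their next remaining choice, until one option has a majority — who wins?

Round 1: B 12, D 6, A 2, E 9, C 3. Eliminate A.
Round 2: B 12, D 8, E 9, C 3. Eliminate C.
Round 3: B 12, D 8, E 12. Eliminate D.
Round 4: B 18, E 14. B has a majority.

B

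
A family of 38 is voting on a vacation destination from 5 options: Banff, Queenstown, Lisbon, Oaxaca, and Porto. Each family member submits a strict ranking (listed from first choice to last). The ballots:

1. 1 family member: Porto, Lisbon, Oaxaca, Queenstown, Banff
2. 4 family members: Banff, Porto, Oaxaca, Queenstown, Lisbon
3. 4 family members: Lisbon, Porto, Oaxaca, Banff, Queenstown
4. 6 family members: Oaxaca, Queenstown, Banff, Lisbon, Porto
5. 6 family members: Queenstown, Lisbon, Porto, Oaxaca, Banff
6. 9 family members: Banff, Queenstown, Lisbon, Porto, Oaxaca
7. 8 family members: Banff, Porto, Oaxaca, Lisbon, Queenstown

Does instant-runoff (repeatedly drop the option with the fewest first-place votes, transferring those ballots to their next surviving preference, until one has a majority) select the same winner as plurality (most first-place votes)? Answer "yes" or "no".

Instant-runoff — R1 Banff 21, Queenstown 6, Lisbon 4, Oaxaca 6, Porto 1 (Banff winner). Winner: Banff.
Plurality — first-place votes: Banff 21, Queenstown 6, Lisbon 4, Oaxaca 6, Porto 1. Winner: Banff.
The two methods agree.

yes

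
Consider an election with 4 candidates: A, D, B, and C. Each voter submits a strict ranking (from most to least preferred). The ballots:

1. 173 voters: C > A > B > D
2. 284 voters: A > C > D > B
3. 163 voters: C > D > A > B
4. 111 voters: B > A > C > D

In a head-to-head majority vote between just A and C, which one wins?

A

Voters preferring A to C: 395; preferring C to A: 336.
A wins the head-to-head.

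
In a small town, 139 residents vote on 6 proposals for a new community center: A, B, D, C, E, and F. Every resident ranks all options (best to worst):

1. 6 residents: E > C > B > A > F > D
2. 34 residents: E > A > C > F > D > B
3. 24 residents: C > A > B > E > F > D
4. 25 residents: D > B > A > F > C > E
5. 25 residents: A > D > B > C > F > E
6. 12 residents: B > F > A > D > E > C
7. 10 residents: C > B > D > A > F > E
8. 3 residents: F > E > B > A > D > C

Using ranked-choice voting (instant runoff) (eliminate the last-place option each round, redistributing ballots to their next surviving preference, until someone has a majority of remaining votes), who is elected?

Round 1: A 25, B 12, D 25, C 34, E 40, F 3. Eliminate F.
Round 2: A 25, B 12, D 25, C 34, E 43. Eliminate B.
Round 3: A 37, D 25, C 34, E 43. Eliminate D.
Round 4: A 62, C 34, E 43. Eliminate C.
Round 5: A 96, E 43. A has a majority.

A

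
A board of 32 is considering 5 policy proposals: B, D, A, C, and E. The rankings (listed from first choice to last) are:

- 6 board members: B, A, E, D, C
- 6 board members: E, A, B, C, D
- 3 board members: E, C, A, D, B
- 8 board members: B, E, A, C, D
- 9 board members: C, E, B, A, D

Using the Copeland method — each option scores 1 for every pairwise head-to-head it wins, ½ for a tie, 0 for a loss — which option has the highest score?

E

B: beats D, A, and C; loses to E → score 3.
D: loses to B, A, C, and E → score 0.
A: beats D and C; loses to B and E → score 2.
C: beats D; loses to B, A, and E → score 1.
E: beats B, D, A, and C → score 4.
E has the best pairwise record.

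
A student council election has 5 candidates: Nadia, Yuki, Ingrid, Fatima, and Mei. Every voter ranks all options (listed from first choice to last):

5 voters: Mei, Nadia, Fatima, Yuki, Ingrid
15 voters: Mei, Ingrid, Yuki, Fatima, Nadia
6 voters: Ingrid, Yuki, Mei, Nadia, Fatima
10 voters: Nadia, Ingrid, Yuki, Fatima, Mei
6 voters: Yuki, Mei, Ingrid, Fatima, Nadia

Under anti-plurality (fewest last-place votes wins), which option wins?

Last-place votes: Nadia 21, Yuki 0, Ingrid 5, Fatima 6, Mei 10.
Yuki is ranked last by the fewest voters, so Yuki wins.

Yuki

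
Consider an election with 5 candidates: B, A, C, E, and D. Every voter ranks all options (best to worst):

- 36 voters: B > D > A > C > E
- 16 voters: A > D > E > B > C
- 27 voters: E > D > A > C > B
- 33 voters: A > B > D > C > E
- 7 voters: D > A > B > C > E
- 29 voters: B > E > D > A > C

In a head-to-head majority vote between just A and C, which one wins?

Voters preferring A to C: 148; preferring C to A: 0.
A wins the head-to-head.

A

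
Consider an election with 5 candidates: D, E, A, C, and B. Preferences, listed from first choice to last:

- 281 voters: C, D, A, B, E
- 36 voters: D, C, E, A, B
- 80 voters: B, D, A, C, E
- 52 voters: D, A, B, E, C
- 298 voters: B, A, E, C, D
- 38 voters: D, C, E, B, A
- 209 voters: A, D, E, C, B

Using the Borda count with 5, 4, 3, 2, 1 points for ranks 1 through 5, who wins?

A

D: 281·4 + 36·5 + 80·4 + 52·5 + 298·1 + 38·5 + 209·4 = 3208
E: 281·1 + 36·3 + 80·1 + 52·2 + 298·3 + 38·3 + 209·3 = 2208
A: 281·3 + 36·2 + 80·3 + 52·4 + 298·4 + 38·1 + 209·5 = 3638
C: 281·5 + 36·4 + 80·2 + 52·1 + 298·2 + 38·4 + 209·2 = 2927
B: 281·2 + 36·1 + 80·5 + 52·3 + 298·5 + 38·2 + 209·1 = 2929
A has the highest Borda score (3638).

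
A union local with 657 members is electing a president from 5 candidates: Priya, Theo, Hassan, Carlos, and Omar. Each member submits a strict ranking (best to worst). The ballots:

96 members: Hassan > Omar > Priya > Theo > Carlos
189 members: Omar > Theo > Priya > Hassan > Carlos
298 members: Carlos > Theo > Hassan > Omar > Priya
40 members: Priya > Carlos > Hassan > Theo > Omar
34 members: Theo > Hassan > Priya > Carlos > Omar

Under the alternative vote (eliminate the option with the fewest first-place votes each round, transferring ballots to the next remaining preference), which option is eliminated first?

Round 1: Priya 40, Theo 34, Hassan 96, Carlos 298, Omar 189. Eliminate Theo.

Theo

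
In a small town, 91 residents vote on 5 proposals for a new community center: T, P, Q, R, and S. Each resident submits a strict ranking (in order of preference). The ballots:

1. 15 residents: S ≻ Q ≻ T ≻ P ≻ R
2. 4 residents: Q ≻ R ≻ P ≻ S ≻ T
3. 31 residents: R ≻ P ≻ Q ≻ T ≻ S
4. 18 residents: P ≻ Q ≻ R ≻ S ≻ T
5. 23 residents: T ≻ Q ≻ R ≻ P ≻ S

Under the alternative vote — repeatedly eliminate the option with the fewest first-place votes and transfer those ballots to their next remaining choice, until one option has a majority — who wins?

Round 1: T 23, P 18, Q 4, R 31, S 15. Eliminate Q.
Round 2: T 23, P 18, R 35, S 15. Eliminate S.
Round 3: T 38, P 18, R 35. Eliminate P.
Round 4: T 38, R 53. R has a majority.

R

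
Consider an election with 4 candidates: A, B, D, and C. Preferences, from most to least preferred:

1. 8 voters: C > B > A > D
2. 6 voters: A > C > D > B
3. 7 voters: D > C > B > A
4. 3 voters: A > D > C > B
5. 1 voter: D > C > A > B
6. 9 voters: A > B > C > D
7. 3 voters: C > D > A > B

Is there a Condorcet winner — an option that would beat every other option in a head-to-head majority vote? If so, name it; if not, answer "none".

C vs A: 19–18 for C.
C vs B: 28–9 for C.
C vs D: 26–11 for C.
C beats every other option head-to-head.

C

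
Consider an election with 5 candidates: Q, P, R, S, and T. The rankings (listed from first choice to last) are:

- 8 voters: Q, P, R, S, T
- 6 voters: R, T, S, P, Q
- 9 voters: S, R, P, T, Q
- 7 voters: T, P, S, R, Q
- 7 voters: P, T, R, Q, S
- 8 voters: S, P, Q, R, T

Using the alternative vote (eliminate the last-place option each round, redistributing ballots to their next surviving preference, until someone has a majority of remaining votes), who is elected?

Round 1: Q 8, P 7, R 6, S 17, T 7. Eliminate R.
Round 2: Q 8, P 7, S 17, T 13. Eliminate P.
Round 3: Q 8, S 17, T 20. Eliminate Q.
Round 4: S 25, T 20. S has a majority.

S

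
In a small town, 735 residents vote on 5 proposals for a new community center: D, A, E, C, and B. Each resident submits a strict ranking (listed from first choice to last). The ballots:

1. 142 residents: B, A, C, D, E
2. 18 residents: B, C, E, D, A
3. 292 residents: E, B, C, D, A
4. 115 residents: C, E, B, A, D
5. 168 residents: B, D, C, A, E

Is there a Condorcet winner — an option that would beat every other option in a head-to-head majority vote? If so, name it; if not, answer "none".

none

Checking pairwise contests:
E beats D 425–310.
D beats A 478–257.
C beats E 443–292.
B beats C 620–115.
E beats B 407–328.
Every option loses at least one head-to-head, so there is no Condorcet winner.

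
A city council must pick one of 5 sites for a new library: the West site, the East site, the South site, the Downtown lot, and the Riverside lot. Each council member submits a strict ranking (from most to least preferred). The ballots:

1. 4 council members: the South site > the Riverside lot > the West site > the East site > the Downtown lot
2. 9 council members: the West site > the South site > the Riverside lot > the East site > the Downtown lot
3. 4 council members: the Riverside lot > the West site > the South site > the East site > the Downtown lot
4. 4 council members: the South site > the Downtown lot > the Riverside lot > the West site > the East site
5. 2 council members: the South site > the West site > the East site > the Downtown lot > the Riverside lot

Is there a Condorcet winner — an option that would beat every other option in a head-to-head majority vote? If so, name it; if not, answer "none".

none

Checking pairwise contests:
the Riverside lot beats the West site 12–11.
the West site beats the East site 23–0.
the West site beats the South site 13–10.
the West site beats the Downtown lot 19–4.
the South site beats the Riverside lot 19–4.
Every option loses at least one head-to-head, so there is no Condorcet winner.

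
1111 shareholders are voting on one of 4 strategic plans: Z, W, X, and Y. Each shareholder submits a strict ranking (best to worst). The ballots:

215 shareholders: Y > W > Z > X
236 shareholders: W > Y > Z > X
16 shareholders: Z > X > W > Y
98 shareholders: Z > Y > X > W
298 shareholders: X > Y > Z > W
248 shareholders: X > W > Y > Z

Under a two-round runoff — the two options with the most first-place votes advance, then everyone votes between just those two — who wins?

Round 1 first-place votes: Z 114, W 236, X 546, Y 215.
X and W advance.
Runoff: X is preferred to W by 660 voters; W by 451.
X wins the runoff.

X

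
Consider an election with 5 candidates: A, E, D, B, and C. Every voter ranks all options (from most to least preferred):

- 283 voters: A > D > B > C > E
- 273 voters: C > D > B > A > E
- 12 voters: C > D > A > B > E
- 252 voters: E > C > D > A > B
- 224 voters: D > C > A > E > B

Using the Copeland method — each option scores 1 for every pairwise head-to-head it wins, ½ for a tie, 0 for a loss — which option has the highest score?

A: beats E and B; loses to D and C → score 2.
E: loses to A, D, B, and C → score 0.
D: beats A, E, and B; loses to C → score 3.
B: beats E; loses to A, D, and C → score 1.
C: beats A, E, D, and B → score 4.
C has the best pairwise record.

C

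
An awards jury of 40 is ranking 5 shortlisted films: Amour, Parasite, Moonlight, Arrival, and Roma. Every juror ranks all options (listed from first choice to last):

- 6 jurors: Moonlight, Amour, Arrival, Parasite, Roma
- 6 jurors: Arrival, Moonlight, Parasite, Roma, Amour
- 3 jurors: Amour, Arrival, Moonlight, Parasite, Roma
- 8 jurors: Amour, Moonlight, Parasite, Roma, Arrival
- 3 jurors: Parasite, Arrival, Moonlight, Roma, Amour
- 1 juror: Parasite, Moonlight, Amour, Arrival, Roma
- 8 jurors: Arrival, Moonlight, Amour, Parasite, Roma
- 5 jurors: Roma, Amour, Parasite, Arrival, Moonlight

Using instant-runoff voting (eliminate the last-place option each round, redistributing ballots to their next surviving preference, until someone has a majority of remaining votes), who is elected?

Round 1: Amour 11, Parasite 4, Moonlight 6, Arrival 14, Roma 5. Eliminate Parasite.
Round 2: Amour 11, Moonlight 7, Arrival 17, Roma 5. Eliminate Roma.
Round 3: Amour 16, Moonlight 7, Arrival 17. Eliminate Moonlight.
Round 4: Amour 23, Arrival 17. Amour has a majority.

Amour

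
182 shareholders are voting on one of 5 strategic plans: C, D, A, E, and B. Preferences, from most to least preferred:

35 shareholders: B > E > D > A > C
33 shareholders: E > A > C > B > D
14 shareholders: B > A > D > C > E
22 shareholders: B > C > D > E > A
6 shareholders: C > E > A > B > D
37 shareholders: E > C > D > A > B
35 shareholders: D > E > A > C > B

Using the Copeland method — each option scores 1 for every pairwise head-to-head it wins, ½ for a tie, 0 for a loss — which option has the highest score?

E

C: beats D and B; loses to A and E → score 2.
D: beats A; loses to C, E, and B → score 1.
A: beats C and B; loses to D and E → score 2.
E: beats C, D, A, and B → score 4.
B: beats D; loses to C, A, and E → score 1.
E has the best pairwise record.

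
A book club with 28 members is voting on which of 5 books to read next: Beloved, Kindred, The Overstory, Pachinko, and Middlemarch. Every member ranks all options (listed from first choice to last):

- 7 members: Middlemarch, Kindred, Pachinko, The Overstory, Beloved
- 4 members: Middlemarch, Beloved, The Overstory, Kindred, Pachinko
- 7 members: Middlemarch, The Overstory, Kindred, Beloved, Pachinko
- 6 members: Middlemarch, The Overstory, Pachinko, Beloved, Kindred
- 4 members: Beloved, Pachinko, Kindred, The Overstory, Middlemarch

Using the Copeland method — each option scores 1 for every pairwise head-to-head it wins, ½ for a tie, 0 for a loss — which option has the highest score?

Middlemarch

Beloved: beats Pachinko; ties Kindred; loses to The Overstory and Middlemarch → score 1.5.
Kindred: beats Pachinko; ties Beloved; loses to The Overstory and Middlemarch → score 1.5.
The Overstory: beats Beloved, Kindred, and Pachinko; loses to Middlemarch → score 3.
Pachinko: loses to Beloved, Kindred, The Overstory, and Middlemarch → score 0.
Middlemarch: beats Beloved, Kindred, The Overstory, and Pachinko → score 4.
Middlemarch has the best pairwise record.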